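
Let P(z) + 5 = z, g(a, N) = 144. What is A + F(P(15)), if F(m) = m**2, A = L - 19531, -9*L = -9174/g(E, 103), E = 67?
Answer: -4195567/216 ≈ -19424.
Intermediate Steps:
P(z) = -5 + z
L = 1529/216 (L = -(-3058)/(3*144) = -1/9*(-1529/24) = 1529/216 ≈ 7.0787)
A = -4217167/216 (A = 1529/216 - 19531 = -4217167/216 ≈ -19524.)
A + F(P(15)) = -4217167/216 + (-5 + 15)**2 = -4217167/216 + 10**2 = -4217167/216 + 100 = -4195567/216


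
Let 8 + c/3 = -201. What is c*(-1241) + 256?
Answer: 778363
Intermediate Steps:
c = -627 (c = -24 + 3*(-201) = -24 - 603 = -627)
c*(-1241) + 256 = -627*(-1241) + 256 = 778107 + 256 = 778363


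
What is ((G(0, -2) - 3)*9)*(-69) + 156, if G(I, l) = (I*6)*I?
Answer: 2019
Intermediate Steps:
G(I, l) = 6*I**2 (G(I, l) = (6*I)*I = 6*I**2)
((G(0, -2) - 3)*9)*(-69) + 156 = ((6*0**2 - 3)*9)*(-69) + 156 = ((6*0 - 3)*9)*(-69) + 156 = ((0 - 3)*9)*(-69) + 156 = -3*9*(-69) + 156 = -27*(-69) + 156 = 1863 + 156 = 2019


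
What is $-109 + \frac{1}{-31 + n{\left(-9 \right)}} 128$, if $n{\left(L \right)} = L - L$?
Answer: $- \frac{3507}{31} \approx -113.13$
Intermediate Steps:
$n{\left(L \right)} = 0$
$-109 + \frac{1}{-31 + n{\left(-9 \right)}} 128 = -109 + \frac{1}{-31 + 0} \cdot 128 = -109 + \frac{1}{-31} \cdot 128 = -109 - \frac{128}{31} = - \frac{3507}{31}$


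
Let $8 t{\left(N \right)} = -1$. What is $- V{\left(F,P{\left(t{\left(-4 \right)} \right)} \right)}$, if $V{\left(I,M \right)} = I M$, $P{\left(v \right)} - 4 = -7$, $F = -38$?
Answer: $-114$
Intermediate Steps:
$t{\left(N \right)} = - \frac{1}{8}$ ($t{\left(N \right)} = \frac{1}{8} \left(-1\right) = - \frac{1}{8}$)
$P{\left(v \right)} = -3$ ($P{\left(v \right)} = 4 - 7 = -3$)
$- V{\left(F,P{\left(t{\left(-4 \right)} \right)} \right)} = - \left(-38\right) \left(-3\right) = \left(-1\right) 114 = -114$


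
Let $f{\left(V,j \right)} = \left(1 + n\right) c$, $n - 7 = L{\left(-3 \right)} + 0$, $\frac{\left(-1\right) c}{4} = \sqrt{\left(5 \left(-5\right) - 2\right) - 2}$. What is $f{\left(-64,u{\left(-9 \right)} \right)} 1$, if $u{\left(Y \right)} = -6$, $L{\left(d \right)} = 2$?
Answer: $- 40 i \sqrt{29} \approx - 215.41 i$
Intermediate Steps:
$c = - 4 i \sqrt{29}$ ($c = - 4 \sqrt{\left(5 \left(-5\right) - 2\right) - 2} = - 4 \sqrt{\left(-25 - 2\right) - 2} = - 4 \sqrt{-27 - 2} = - 4 \sqrt{-29} = - 4 i \sqrt{29} \approx - 21.541 i$)
$n = 9$ ($n = 7 + \left(2 + 0\right) = 7 + 2 = 9$)
$f{\left(V,j \right)} = - 40 i \sqrt{29}$ ($f{\left(V,j \right)} = \left(1 + 9\right) \left(- 4 i \sqrt{29}\right) = 10 \left(- 4 i \sqrt{29}\right) = - 40 i \sqrt{29}$)
$f{\left(-64,u{\left(-9 \right)} \right)} 1 = - 40 i \sqrt{29} \cdot 1 = - 40 i \sqrt{29}$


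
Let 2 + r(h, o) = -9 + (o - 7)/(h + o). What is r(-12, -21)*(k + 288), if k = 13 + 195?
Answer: -166160/33 ≈ -5035.1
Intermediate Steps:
r(h, o) = -11 + (-7 + o)/(h + o) (r(h, o) = -2 + (-9 + (o - 7)/(h + o)) = -2 + (-9 + (-7 + o)/(h + o)) = -11 + (-7 + o)/(h + o))
k = 208
r(-12, -21)*(k + 288) = ((-7 - 11*(-12) - 10*(-21))/(-12 - 21))*(208 + 288) = ((-7 + 132 + 210)/(-33))*496 = -1/33*335*496 = -335/33*496 = -166160/33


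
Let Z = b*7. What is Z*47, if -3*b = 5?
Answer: -1645/3 ≈ -548.33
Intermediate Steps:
b = -5/3 (b = -⅓*5 = -5/3 ≈ -1.6667)
Z = -35/3 (Z = -5/3*7 = -35/3 ≈ -11.667)
Z*47 = -35/3*47 = -1645/3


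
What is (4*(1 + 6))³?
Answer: 21952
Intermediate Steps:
(4*(1 + 6))³ = (4*7)³ = 28³ = 21952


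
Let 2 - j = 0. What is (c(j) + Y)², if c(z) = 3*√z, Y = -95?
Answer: 9043 - 570*√2 ≈ 8236.9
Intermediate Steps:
j = 2 (j = 2 - 1*0 = 2 + 0 = 2)
(c(j) + Y)² = (3*√2 - 95)² = (-95 + 3*√2)²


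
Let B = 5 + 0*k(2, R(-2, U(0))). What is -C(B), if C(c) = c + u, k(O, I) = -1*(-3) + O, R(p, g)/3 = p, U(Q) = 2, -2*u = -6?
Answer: -8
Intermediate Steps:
u = 3 (u = -½*(-6) = 3)
R(p, g) = 3*p
k(O, I) = 3 + O
B = 5 (B = 5 + 0*(3 + 2) = 5 + 0*5 = 5 + 0 = 5)
C(c) = 3 + c (C(c) = c + 3 = 3 + c)
-C(B) = -(3 + 5) = -1*8 = -8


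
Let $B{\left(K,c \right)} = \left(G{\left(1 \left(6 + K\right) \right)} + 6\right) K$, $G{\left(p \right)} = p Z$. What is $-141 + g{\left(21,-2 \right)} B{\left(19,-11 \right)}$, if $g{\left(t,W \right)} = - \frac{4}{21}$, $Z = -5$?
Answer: $\frac{869}{3} \approx 289.67$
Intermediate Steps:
$G{\left(p \right)} = - 5 p$ ($G{\left(p \right)} = p \left(-5\right) = - 5 p$)
$g{\left(t,W \right)} = - \frac{4}{21}$ ($g{\left(t,W \right)} = \left(-4\right) \frac{1}{21} = - \frac{4}{21}$)
$B{\left(K,c \right)} = K \left(-24 - 5 K\right)$ ($B{\left(K,c \right)} = \left(- 5 \cdot 1 \left(6 + K\right) + 6\right) K = \left(- 5 \left(6 + K\right) + 6\right) K = \left(\left(-30 - 5 K\right) + 6\right) K = \left(-24 - 5 K\right) K = K \left(-24 - 5 K\right)$)
$-141 + g{\left(21,-2 \right)} B{\left(19,-11 \right)} = -141 - \frac{4 \left(\left(-1\right) 19 \left(24 + 5 \cdot 19\right)\right)}{21} = -141 - \frac{4 \left(\left(-1\right) 19 \left(24 + 95\right)\right)}{21} = -141 - \frac{4 \left(\left(-1\right) 19 \cdot 119\right)}{21} = -141 - - \frac{1292}{3} = -141 + \frac{1292}{3} = \frac{869}{3}$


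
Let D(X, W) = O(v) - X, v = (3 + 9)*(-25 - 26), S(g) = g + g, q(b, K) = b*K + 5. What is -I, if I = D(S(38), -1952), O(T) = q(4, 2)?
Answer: 63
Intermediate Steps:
q(b, K) = 5 + K*b (q(b, K) = K*b + 5 = 5 + K*b)
S(g) = 2*g
v = -612 (v = 12*(-51) = -612)
O(T) = 13 (O(T) = 5 + 2*4 = 5 + 8 = 13)
D(X, W) = 13 - X
I = -63 (I = 13 - 2*38 = 13 - 1*76 = 13 - 76 = -63)
-I = -1*(-63) = 63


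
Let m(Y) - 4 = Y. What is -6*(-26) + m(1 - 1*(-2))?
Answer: 163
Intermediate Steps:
m(Y) = 4 + Y
-6*(-26) + m(1 - 1*(-2)) = -6*(-26) + (4 + (1 - 1*(-2))) = 156 + (4 + (1 + 2)) = 156 + (4 + 3) = 156 + 7 = 163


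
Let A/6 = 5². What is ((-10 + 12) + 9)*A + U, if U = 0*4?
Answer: 1650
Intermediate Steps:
U = 0
A = 150 (A = 6*5² = 6*25 = 150)
((-10 + 12) + 9)*A + U = ((-10 + 12) + 9)*150 + 0 = (2 + 9)*150 + 0 = 11*150 + 0 = 1650 + 0 = 1650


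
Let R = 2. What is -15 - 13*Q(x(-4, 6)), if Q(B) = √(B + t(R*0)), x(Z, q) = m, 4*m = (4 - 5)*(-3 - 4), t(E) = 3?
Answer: -15 - 13*√19/2 ≈ -43.333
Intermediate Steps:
m = 7/4 (m = ((4 - 5)*(-3 - 4))/4 = (-1*(-7))/4 = (¼)*7 = 7/4 ≈ 1.7500)
x(Z, q) = 7/4
Q(B) = √(3 + B) (Q(B) = √(B + 3) = √(3 + B))
-15 - 13*Q(x(-4, 6)) = -15 - 13*√(3 + 7/4) = -15 - 13*√19/2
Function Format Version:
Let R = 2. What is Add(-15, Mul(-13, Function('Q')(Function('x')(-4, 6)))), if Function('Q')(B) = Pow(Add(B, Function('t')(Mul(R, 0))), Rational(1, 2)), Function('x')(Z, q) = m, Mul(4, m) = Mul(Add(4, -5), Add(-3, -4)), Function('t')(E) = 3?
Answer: Add(-15, Mul(Rational(-13, 2), Pow(19, Rational(1, 2)))) ≈ -43.333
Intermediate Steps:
m = Rational(7, 4) (m = Mul(Rational(1, 4), Mul(Add(4, -5), Add(-3, -4))) = Mul(Rational(1, 4), Mul(-1, -7)) = Mul(Rational(1, 4), 7) = Rational(7, 4) ≈ 1.7500)
Function('x')(Z, q) = Rational(7, 4)
Function('Q')(B) = Pow(Add(3, B), Rational(1, 2)) (Function('Q')(B) = Pow(Add(B, 3), Rational(1, 2)) = Pow(Add(3, B), Rational(1, 2)))
Add(-15, Mul(-13, Function('Q')(Function('x')(-4, 6)))) = Add(-15, Mul(-13, Pow(Add(3, Rational(7, 4)), Rational(1, 2)))) = Add(-15, Mul(-13, Pow(Rational(19, 4), Rational(1, 2)))) = Add(-15, Mul(-13, Mul(Rational(1, 2), Pow(19, Rational(1, 2))))) = Add(-15, Mul(Rational(-13, 2), Pow(19, Rational(1, 2))))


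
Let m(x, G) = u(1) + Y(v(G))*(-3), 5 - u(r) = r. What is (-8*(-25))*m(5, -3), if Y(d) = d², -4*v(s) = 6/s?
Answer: 650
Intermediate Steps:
u(r) = 5 - r
v(s) = -3/(2*s)
m(x, G) = 4 - 27/(4*G²) (m(x, G) = (5 - 1*1) + (-3/(2*G))²*(-3) = (5 - 1) + (9/(4*G²))*(-3) = 4 - 27/(4*G²))
(-8*(-25))*m(5, -3) = (-8*(-25))*(4 - 27/4/(-3)²) = 200*(4 - 27/4*⅑) = 200*(4 - ¾) = 200*(13/4) = 650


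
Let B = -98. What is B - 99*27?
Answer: -2771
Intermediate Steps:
B - 99*27 = -98 - 99*27 = -98 - 2673 = -2771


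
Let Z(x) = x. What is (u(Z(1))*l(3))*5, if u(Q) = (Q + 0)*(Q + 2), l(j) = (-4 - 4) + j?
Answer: -75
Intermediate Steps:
l(j) = -8 + j
u(Q) = Q*(2 + Q)
(u(Z(1))*l(3))*5 = ((1*(2 + 1))*(-8 + 3))*5 = ((1*3)*(-5))*5 = (3*(-5))*5 = -15*5 = -75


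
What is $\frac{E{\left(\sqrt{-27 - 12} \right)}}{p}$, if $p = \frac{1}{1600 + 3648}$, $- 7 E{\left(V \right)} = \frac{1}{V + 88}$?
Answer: $- \frac{461824}{54481} + \frac{5248 i \sqrt{39}}{54481} \approx -8.4768 + 0.60156 i$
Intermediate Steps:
$E{\left(V \right)} = - \frac{1}{7 \left(88 + V\right)}$ ($E{\left(V \right)} = - \frac{1}{7 \left(V + 88\right)} = - \frac{1}{7 \left(88 + V\right)}$)
$p = \frac{1}{5248} \approx 0.00019055$
$\frac{E{\left(\sqrt{-27 - 12} \right)}}{p} = - \frac{1}{616 + 7 \sqrt{-27 - 12}} \frac{1}{\frac{1}{5248}} = - \frac{1}{616 + 7 \sqrt{-27 - 12}} \cdot 5248 = - \frac{1}{616 + 7 \sqrt{-39}} \cdot 5248 = - \frac{1}{616 + 7 i \sqrt{39}} \cdot 5248 = - \frac{5248}{616 + 7 i \sqrt{39}}$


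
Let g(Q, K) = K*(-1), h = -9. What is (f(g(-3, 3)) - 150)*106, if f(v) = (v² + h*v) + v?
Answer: -12402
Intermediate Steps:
g(Q, K) = -K
f(v) = v² - 8*v (f(v) = (v² - 9*v) + v = v² - 8*v)
(f(g(-3, 3)) - 150)*106 = ((-1*3)*(-8 - 1*3) - 150)*106 = (-3*(-8 - 3) - 150)*106 = (-3*(-11) - 150)*106 = (33 - 150)*106 = -117*106 = -12402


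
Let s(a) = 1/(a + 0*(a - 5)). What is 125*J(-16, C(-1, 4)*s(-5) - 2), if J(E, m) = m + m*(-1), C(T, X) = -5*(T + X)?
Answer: 0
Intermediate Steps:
s(a) = 1/a (s(a) = 1/(a + 0*(-5 + a)) = 1/(a + 0) = 1/a)
C(T, X) = -5*T - 5*X
J(E, m) = 0 (J(E, m) = m - m = 0)
125*J(-16, C(-1, 4)*s(-5) - 2) = 125*0 = 0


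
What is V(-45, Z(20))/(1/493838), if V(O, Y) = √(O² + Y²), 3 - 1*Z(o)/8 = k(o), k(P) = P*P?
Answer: 493838*√10089001 ≈ 1.5686e+9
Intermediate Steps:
k(P) = P²
Z(o) = 24 - 8*o²
V(-45, Z(20))/(1/493838) = √((-45)² + (24 - 8*20²)²)/(1/493838) = √(2025 + (24 - 8*400)²)/(1/493838) = √(2025 + (24 - 3200)²)*493838 = √(2025 + (-3176)²)*493838 = √(2025 + 10086976)*493838 = √10089001*493838 = 493838*√10089001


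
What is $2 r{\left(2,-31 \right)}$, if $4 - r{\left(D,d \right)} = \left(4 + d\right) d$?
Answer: $-1666$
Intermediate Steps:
$r{\left(D,d \right)} = 4 - d \left(4 + d\right)$ ($r{\left(D,d \right)} = 4 - \left(4 + d\right) d = 4 - d \left(4 + d\right)$)
$2 r{\left(2,-31 \right)} = 2 \left(4 - \left(-31\right)^{2} - -124\right) = 2 \left(4 - 961 + 124\right) = 2 \left(-833\right) = -1666$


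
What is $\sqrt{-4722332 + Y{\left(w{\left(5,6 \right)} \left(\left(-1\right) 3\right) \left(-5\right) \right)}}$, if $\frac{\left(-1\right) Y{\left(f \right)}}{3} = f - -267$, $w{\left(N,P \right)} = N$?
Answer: $i \sqrt{4723358} \approx 2173.3 i$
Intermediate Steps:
$Y{\left(f \right)} = -801 - 3 f$ ($Y{\left(f \right)} = - 3 \left(f - -267\right) = - 3 \left(f + 267\right) = - 3 \left(267 + f\right) = -801 - 3 f$)
$\sqrt{-4722332 + Y{\left(w{\left(5,6 \right)} \left(\left(-1\right) 3\right) \left(-5\right) \right)}} = \sqrt{-4722332 - \left(801 + 3 \cdot 5 \left(\left(-1\right) 3\right) \left(-5\right)\right)} = \sqrt{-4722332 - \left(801 + 3 \cdot 5 \left(-3\right) \left(-5\right)\right)} = \sqrt{-4722332 - \left(801 + 3 \left(\left(-15\right) \left(-5\right)\right)\right)} = \sqrt{-4722332 - 1026} = \sqrt{-4723358} = i \sqrt{4723358}$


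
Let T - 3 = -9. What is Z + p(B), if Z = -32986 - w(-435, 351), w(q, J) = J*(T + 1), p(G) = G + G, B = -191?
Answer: -31613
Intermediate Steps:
T = -6 (T = 3 - 9 = -6)
p(G) = 2*G
w(q, J) = -5*J (w(q, J) = J*(-6 + 1) = J*(-5) = -5*J)
Z = -31231 (Z = -32986 - (-5)*351 = -32986 - 1*(-1755) = -32986 + 1755 = -31231)
Z + p(B) = -31231 + 2*(-191) = -31231 - 382 = -31613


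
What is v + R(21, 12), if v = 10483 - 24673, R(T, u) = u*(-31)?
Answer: -14562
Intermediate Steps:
R(T, u) = -31*u
v = -14190
v + R(21, 12) = -14190 - 31*12 = -14190 - 372 = -14562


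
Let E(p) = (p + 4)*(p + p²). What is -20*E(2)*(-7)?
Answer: 5040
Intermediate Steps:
E(p) = (4 + p)*(p + p²)
-20*E(2)*(-7) = -40*(4 + 2² + 5*2)*(-7) = -40*(4 + 4 + 10)*(-7) = -40*18*(-7) = -20*36*(-7) = -720*(-7) = 5040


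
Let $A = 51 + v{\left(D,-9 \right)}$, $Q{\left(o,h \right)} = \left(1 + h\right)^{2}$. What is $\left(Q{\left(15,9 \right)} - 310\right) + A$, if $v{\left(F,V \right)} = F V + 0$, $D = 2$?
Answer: $-177$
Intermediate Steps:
$v{\left(F,V \right)} = F V$
$A = 33$ ($A = 51 + 2 \left(-9\right) = 51 - 18 = 33$)
$\left(Q{\left(15,9 \right)} - 310\right) + A = \left(\left(1 + 9\right)^{2} - 310\right) + 33 = \left(10^{2} - 310\right) + 33 = \left(100 - 310\right) + 33 = -210 + 33 = -177$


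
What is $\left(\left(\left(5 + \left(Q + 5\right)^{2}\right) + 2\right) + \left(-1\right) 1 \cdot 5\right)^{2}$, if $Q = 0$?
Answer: $729$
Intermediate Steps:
$\left(\left(\left(5 + \left(Q + 5\right)^{2}\right) + 2\right) + \left(-1\right) 1 \cdot 5\right)^{2} = \left(\left(\left(5 + \left(0 + 5\right)^{2}\right) + 2\right) + \left(-1\right) 1 \cdot 5\right)^{2} = \left(\left(\left(5 + 5^{2}\right) + 2\right) - 5\right)^{2} = \left(\left(\left(5 + 25\right) + 2\right) - 5\right)^{2} = \left(\left(30 + 2\right) - 5\right)^{2} = \left(32 - 5\right)^{2} = 27^{2} = 729$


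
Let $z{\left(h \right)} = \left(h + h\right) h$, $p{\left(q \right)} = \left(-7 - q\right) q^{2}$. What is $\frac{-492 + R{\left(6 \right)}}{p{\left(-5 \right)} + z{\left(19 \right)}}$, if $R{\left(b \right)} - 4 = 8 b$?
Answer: $- \frac{55}{84} \approx -0.65476$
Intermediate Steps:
$p{\left(q \right)} = q^{2} \left(-7 - q\right)$
$z{\left(h \right)} = 2 h^{2}$ ($z{\left(h \right)} = 2 h h = 2 h^{2}$)
$R{\left(b \right)} = 4 + 8 b$
$\frac{-492 + R{\left(6 \right)}}{p{\left(-5 \right)} + z{\left(19 \right)}} = \frac{-492 + \left(4 + 8 \cdot 6\right)}{\left(-5\right)^{2} \left(-7 - -5\right) + 2 \cdot 19^{2}} = \frac{-492 + \left(4 + 48\right)}{25 \left(-7 + 5\right) + 2 \cdot 361} = \frac{-492 + 52}{25 \left(-2\right) + 722} = - \frac{440}{-50 + 722} = - \frac{440}{672} = \left(-440\right) \frac{1}{672} = - \frac{55}{84}$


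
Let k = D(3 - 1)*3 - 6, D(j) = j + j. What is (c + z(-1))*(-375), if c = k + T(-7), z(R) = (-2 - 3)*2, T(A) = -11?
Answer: 5625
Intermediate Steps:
D(j) = 2*j
z(R) = -10 (z(R) = -5*2 = -10)
k = 6 (k = (2*(3 - 1))*3 - 6 = (2*2)*3 - 6 = 4*3 - 6 = 12 - 6 = 6)
c = -5 (c = 6 - 11 = -5)
(c + z(-1))*(-375) = (-5 - 10)*(-375) = -15*(-375) = 5625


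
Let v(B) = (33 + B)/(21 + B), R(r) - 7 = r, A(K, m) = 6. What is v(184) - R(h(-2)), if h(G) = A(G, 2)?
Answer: -2448/205 ≈ -11.941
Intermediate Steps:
h(G) = 6
R(r) = 7 + r
v(B) = (33 + B)/(21 + B)
v(184) - R(h(-2)) = (33 + 184)/(21 + 184) - (7 + 6) = 217/205 - 1*13 = (1/205)*217 - 13 = 217/205 - 13 = -2448/205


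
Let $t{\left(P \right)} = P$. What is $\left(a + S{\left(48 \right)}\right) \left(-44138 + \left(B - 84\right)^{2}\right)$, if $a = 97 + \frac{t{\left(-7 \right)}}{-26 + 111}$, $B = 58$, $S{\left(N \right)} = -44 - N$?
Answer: $- \frac{18167116}{85} \approx -2.1373 \cdot 10^{5}$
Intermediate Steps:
$a = \frac{8238}{85}$ ($a = 97 - \frac{7}{-26 + 111} = 97 - \frac{7}{85} = \frac{8238}{85} \approx 96.918$)
$\left(a + S{\left(48 \right)}\right) \left(-44138 + \left(B - 84\right)^{2}\right) = \left(\frac{8238}{85} - 92\right) \left(-44138 + \left(58 - 84\right)^{2}\right) = \left(\frac{8238}{85} - 92\right) \left(-44138 + \left(-26\right)^{2}\right) = \left(\frac{8238}{85} - 92\right) \left(-44138 + 676\right) = \frac{418}{85} \left(-43462\right) = - \frac{18167116}{85}$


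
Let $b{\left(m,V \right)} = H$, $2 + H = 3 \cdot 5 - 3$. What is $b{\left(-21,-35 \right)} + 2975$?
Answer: $2985$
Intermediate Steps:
$H = 10$ ($H = -2 + \left(3 \cdot 5 - 3\right) = -2 + \left(15 - 3\right) = -2 + 12 = 10$)
$b{\left(m,V \right)} = 10$
$b{\left(-21,-35 \right)} + 2975 = 10 + 2975 = 2985$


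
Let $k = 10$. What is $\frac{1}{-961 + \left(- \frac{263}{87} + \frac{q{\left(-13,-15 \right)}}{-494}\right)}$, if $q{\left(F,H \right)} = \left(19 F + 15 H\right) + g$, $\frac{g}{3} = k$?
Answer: $- \frac{1653}{1592051} \approx -0.0010383$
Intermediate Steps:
$g = 30$ ($g = 3 \cdot 10 = 30$)
$q{\left(F,H \right)} = 30 + 15 H + 19 F$ ($q{\left(F,H \right)} = \left(19 F + 15 H\right) + 30 = \left(15 H + 19 F\right) + 30 = 30 + 15 H + 19 F$)
$\frac{1}{-961 + \left(- \frac{263}{87} + \frac{q{\left(-13,-15 \right)}}{-494}\right)} = \frac{1}{-961 - \left(\frac{263}{87} - \frac{30 + 15 \left(-15\right) + 19 \left(-13\right)}{-494}\right)} = \frac{1}{-961 - \left(\frac{263}{87} - \left(30 - 225 - 247\right) \left(- \frac{1}{494}\right)\right)} = \frac{1}{-961 - \frac{3518}{1653}} = \frac{1}{- \frac{1592051}{1653}} = - \frac{1653}{1592051}$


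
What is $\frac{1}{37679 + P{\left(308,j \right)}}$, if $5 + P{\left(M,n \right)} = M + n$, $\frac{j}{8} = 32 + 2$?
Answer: $\frac{1}{38254} \approx 2.6141 \cdot 10^{-5}$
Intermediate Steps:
$j = 272$ ($j = 8 \left(32 + 2\right) = 8 \cdot 34 = 272$)
$P{\left(M,n \right)} = -5 + M + n$ ($P{\left(M,n \right)} = -5 + \left(M + n\right) = -5 + M + n$)
$\frac{1}{37679 + P{\left(308,j \right)}} = \frac{1}{37679 + \left(-5 + 308 + 272\right)} = \frac{1}{37679 + 575} = \frac{1}{38254}$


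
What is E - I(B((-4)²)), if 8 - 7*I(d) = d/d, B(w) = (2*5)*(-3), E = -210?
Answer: -211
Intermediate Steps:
B(w) = -30 (B(w) = 10*(-3) = -30)
I(d) = 1 (I(d) = 8/7 - d/(7*d) = 8/7 - ⅐*1 = 8/7 - ⅐ = 1)
E - I(B((-4)²)) = -210 - 1*1 = -210 - 1 = -211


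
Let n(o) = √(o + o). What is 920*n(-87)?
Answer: 920*I*√174 ≈ 12136.0*I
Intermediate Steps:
n(o) = √2*√o (n(o) = √(2*o) = √2*√o)
920*n(-87) = 920*(√2*√(-87)) = 920*(√2*(I*√87)) = 920*(I*√174) = 920*I*√174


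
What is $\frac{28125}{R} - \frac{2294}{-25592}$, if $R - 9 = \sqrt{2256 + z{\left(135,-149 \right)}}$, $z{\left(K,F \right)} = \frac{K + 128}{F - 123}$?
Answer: $- \frac{880326336461}{7566748252} + \frac{112500 \sqrt{10427273}}{591337} \approx 497.99$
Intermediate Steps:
$z{\left(K,F \right)} = \frac{128 + K}{-123 + F}$
$R = 9 + \frac{\sqrt{10427273}}{68}$ ($R = 9 + \sqrt{2256 + \frac{128 + 135}{-123 - 149}} = 9 + \sqrt{2256 + \frac{1}{-272} \cdot 263} = 9 + \sqrt{2256 - \frac{263}{272}} = 9 + \sqrt{\frac{613369}{272}} = 9 + \frac{\sqrt{10427273}}{68} \approx 56.487$)
$\frac{28125}{R} - \frac{2294}{-25592} = \frac{28125}{9 + \frac{\sqrt{10427273}}{68}} - \frac{2294}{-25592} = \frac{28125}{9 + \frac{\sqrt{10427273}}{68}} - - \frac{1147}{12796} = \frac{28125}{9 + \frac{\sqrt{10427273}}{68}} + \frac{1147}{12796} = \frac{1147}{12796} + \frac{28125}{9 + \frac{\sqrt{10427273}}{68}}$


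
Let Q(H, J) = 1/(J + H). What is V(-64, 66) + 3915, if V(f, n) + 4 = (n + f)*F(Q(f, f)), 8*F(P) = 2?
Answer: 7823/2 ≈ 3911.5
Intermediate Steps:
Q(H, J) = 1/(H + J)
F(P) = ¼ (F(P) = (⅛)*2 = ¼)
V(f, n) = -4 + f/4 + n/4 (V(f, n) = -4 + (n + f)*(¼) = -4 + (f + n)*(¼) = -4 + (f/4 + n/4) = -4 + f/4 + n/4)
V(-64, 66) + 3915 = (-4 + (¼)*(-64) + (¼)*66) + 3915 = (-4 - 16 + 33/2) + 3915 = -7/2 + 3915 = 7823/2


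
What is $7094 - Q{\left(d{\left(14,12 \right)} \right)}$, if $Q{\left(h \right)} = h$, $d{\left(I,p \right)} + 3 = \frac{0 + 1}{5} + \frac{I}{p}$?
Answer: $\frac{212869}{30} \approx 7095.6$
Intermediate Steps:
$d{\left(I,p \right)} = - \frac{14}{5} + \frac{I}{p}$ ($d{\left(I,p \right)} = -3 + \left(\frac{0 + 1}{5} + \frac{I}{p}\right) = -3 + \left(1 \cdot \frac{1}{5} + \frac{I}{p}\right) = -3 + \left(\frac{1}{5} + \frac{I}{p}\right) = - \frac{14}{5} + \frac{I}{p}$)
$7094 - Q{\left(d{\left(14,12 \right)} \right)} = 7094 - \left(- \frac{14}{5} + \frac{14}{12}\right) = 7094 - \left(- \frac{14}{5} + 14 \cdot \frac{1}{12}\right) = 7094 - \left(- \frac{14}{5} + \frac{7}{6}\right) = 7094 - - \frac{49}{30} = 7094 + \frac{49}{30} = \frac{212869}{30}$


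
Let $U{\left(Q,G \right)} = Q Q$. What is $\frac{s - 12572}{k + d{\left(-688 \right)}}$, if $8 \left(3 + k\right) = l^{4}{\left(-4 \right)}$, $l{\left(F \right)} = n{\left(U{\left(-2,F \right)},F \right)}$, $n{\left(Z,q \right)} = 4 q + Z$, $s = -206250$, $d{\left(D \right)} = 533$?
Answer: $- \frac{109411}{1561} \approx -70.09$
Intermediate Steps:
$U{\left(Q,G \right)} = Q^{2}$
$n{\left(Z,q \right)} = Z + 4 q$
$l{\left(F \right)} = 4 + 4 F$ ($l{\left(F \right)} = \left(-2\right)^{2} + 4 F = 4 + 4 F$)
$k = 2589$ ($k = -3 + \frac{\left(4 + 4 \left(-4\right)\right)^{4}}{8} = -3 + \frac{\left(4 - 16\right)^{4}}{8} = -3 + \frac{\left(-12\right)^{4}}{8} = -3 + \frac{1}{8} \cdot 20736 = -3 + 2592 = 2589$)
$\frac{s - 12572}{k + d{\left(-688 \right)}} = \frac{-206250 - 12572}{2589 + 533} = - \frac{218822}{3122} = \left(-218822\right) \frac{1}{3122} = - \frac{109411}{1561}$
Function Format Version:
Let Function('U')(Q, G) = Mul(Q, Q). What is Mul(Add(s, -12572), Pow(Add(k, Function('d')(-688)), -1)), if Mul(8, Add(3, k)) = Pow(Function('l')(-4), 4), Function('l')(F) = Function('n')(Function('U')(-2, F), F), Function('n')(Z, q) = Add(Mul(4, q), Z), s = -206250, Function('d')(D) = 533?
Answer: Rational(-109411, 1561) ≈ -70.090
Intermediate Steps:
Function('U')(Q, G) = Pow(Q, 2)
Function('n')(Z, q) = Add(Z, Mul(4, q))
Function('l')(F) = Add(4, Mul(4, F)) (Function('l')(F) = Add(Pow(-2, 2), Mul(4, F)) = Add(4, Mul(4, F)))
k = 2589 (k = Add(-3, Mul(Rational(1, 8), Pow(Add(4, Mul(4, -4)), 4))) = Add(-3, Mul(Rational(1, 8), Pow(Add(4, -16), 4))) = Add(-3, Mul(Rational(1, 8), Pow(-12, 4))) = Add(-3, Mul(Rational(1, 8), 20736)) = Add(-3, 2592) = 2589)
Mul(Add(s, -12572), Pow(Add(k, Function('d')(-688)), -1)) = Mul(Add(-206250, -12572), Pow(Add(2589, 533), -1)) = Mul(-218822, Pow(3122, -1)) = Mul(-218822, Rational(1, 3122)) = Rational(-109411, 1561)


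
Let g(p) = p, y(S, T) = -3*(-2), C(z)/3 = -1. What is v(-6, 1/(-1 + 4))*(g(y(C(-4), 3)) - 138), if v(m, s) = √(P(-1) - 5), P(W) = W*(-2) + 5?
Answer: -132*√2 ≈ -186.68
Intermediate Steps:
C(z) = -3 (C(z) = 3*(-1) = -3)
P(W) = 5 - 2*W (P(W) = -2*W + 5 = 5 - 2*W)
y(S, T) = 6
v(m, s) = √2 (v(m, s) = √((5 - 2*(-1)) - 5) = √((5 + 2) - 5) = √(7 - 5) = √2)
v(-6, 1/(-1 + 4))*(g(y(C(-4), 3)) - 138) = √2*(6 - 138) = √2*(-132) = -132*√2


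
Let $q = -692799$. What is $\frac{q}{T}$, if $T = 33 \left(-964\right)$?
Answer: $\frac{230933}{10604} \approx 21.778$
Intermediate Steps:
$T = -31812$
$\frac{q}{T} = - \frac{692799}{-31812} = \left(-692799\right) \left(- \frac{1}{31812}\right) = \frac{230933}{10604}$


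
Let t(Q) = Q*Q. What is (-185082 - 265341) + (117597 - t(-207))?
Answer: -375675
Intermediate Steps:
t(Q) = Q**2
(-185082 - 265341) + (117597 - t(-207)) = (-185082 - 265341) + (117597 - 1*(-207)**2) = -450423 + (117597 - 1*42849) = -450423 + (117597 - 42849) = -450423 + 74748 = -375675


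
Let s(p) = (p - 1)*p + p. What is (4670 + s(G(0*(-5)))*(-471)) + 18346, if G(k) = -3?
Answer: 18777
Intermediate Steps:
s(p) = p + p*(-1 + p) (s(p) = (-1 + p)*p + p = p*(-1 + p) + p = p + p*(-1 + p))
(4670 + s(G(0*(-5)))*(-471)) + 18346 = (4670 + (-3)²*(-471)) + 18346 = (4670 + 9*(-471)) + 18346 = (4670 - 4239) + 18346 = 431 + 18346 = 18777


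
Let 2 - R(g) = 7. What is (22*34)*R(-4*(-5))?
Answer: -3740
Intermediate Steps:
R(g) = -5 (R(g) = 2 - 1*7 = 2 - 7 = -5)
(22*34)*R(-4*(-5)) = (22*34)*(-5) = 748*(-5) = -3740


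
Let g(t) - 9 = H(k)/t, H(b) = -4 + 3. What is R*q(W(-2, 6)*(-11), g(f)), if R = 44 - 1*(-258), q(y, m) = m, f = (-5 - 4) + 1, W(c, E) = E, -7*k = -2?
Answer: 11023/4 ≈ 2755.8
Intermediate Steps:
k = 2/7 (k = -1/7*(-2) = 2/7 ≈ 0.28571)
H(b) = -1
f = -8 (f = -9 + 1 = -8)
g(t) = 9 - 1/t
R = 302 (R = 44 + 258 = 302)
R*q(W(-2, 6)*(-11), g(f)) = 302*(9 - 1/(-8)) = 302*(9 - 1*(-1/8)) = 302*(9 + 1/8) = 302*(73/8) = 11023/4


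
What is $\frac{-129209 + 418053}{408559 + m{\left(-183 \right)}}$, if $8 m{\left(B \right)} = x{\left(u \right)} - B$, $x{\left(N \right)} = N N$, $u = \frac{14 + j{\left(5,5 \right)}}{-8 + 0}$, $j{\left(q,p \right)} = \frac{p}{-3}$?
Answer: $\frac{1330993152}{1882746649} \approx 0.70694$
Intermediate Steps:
$j{\left(q,p \right)} = - \frac{p}{3}$ ($j{\left(q,p \right)} = p \left(- \frac{1}{3}\right) = - \frac{p}{3}$)
$u = - \frac{37}{24}$ ($u = \frac{14 - \frac{5}{3}}{-8 + 0} = \frac{14 - \frac{5}{3}}{-8} = \frac{37}{3} \left(- \frac{1}{8}\right) = - \frac{37}{24} \approx -1.5417$)
$x{\left(N \right)} = N^{2}$
$m{\left(B \right)} = \frac{1369}{4608} - \frac{B}{8}$ ($m{\left(B \right)} = \frac{\left(- \frac{37}{24}\right)^{2} - B}{8} = \frac{\frac{1369}{576} - B}{8} = \frac{1369}{4608} - \frac{B}{8}$)
$\frac{-129209 + 418053}{408559 + m{\left(-183 \right)}} = \frac{-129209 + 418053}{408559 + \left(\frac{1369}{4608} - - \frac{183}{8}\right)} = \frac{288844}{408559 + \left(\frac{1369}{4608} + \frac{183}{8}\right)} = \frac{288844}{408559 + \frac{106777}{4608}} = \frac{288844}{\frac{1882746649}{4608}} = 288844 \cdot \frac{4608}{1882746649} = \frac{1330993152}{1882746649}$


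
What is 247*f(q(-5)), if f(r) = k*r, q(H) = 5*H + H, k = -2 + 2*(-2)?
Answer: 44460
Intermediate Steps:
k = -6 (k = -2 - 4 = -6)
q(H) = 6*H
f(r) = -6*r
247*f(q(-5)) = 247*(-36*(-5)) = 247*(-6*(-30)) = 247*180 = 44460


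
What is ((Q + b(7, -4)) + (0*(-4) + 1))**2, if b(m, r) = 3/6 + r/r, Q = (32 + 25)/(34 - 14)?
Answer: 11449/400 ≈ 28.622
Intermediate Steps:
Q = 57/20 ≈ 2.8500
b(m, r) = 3/2 (b(m, r) = 3*(1/6) + 1 = 1/2 + 1 = 3/2)
((Q + b(7, -4)) + (0*(-4) + 1))**2 = ((57/20 + 3/2) + (0*(-4) + 1))**2 = (87/20 + (0 + 1))**2 = (87/20 + 1)**2 = (107/20)**2 = 11449/400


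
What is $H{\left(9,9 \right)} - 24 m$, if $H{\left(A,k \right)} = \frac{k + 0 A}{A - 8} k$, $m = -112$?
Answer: $2769$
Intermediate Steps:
$H{\left(A,k \right)} = \frac{k^{2}}{-8 + A}$ ($H{\left(A,k \right)} = \frac{k + 0}{-8 + A} k = \frac{k}{-8 + A} k = \frac{k^{2}}{-8 + A}$)
$H{\left(9,9 \right)} - 24 m = \frac{9^{2}}{-8 + 9} - -2688 = \frac{81}{1} + 2688 = 81 \cdot 1 + 2688 = 81 + 2688 = 2769$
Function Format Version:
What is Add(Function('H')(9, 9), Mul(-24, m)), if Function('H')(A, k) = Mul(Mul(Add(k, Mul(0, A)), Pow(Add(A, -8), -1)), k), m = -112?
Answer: 2769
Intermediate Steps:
Function('H')(A, k) = Mul(Pow(k, 2), Pow(Add(-8, A), -1)) (Function('H')(A, k) = Mul(Mul(Add(k, 0), Pow(Add(-8, A), -1)), k) = Mul(Mul(k, Pow(Add(-8, A), -1)), k) = Mul(Pow(k, 2), Pow(Add(-8, A), -1)))
Add(Function('H')(9, 9), Mul(-24, m)) = Add(Mul(Pow(9, 2), Pow(Add(-8, 9), -1)), Mul(-24, -112)) = Add(Mul(81, Pow(1, -1)), 2688) = Add(Mul(81, 1), 2688) = Add(81, 2688) = 2769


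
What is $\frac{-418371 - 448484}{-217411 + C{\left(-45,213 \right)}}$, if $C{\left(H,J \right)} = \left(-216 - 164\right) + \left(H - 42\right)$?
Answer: $\frac{866855}{217878} \approx 3.9786$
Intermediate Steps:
$C{\left(H,J \right)} = -422 + H$ ($C{\left(H,J \right)} = -380 + \left(H - 42\right) = -380 + \left(-42 + H\right) = -422 + H$)
$\frac{-418371 - 448484}{-217411 + C{\left(-45,213 \right)}} = \frac{-418371 - 448484}{-217411 - 467} = - \frac{866855}{-217411 - 467} = - \frac{866855}{-217878} = \left(-866855\right) \left(- \frac{1}{217878}\right) = \frac{866855}{217878}$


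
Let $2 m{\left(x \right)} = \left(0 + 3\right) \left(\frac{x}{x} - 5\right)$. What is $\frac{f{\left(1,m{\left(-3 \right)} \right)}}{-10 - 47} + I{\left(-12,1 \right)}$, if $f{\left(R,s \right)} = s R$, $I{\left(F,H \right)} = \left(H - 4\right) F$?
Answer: $\frac{686}{19} \approx 36.105$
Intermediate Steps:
$I{\left(F,H \right)} = F \left(-4 + H\right)$ ($I{\left(F,H \right)} = \left(-4 + H\right) F = F \left(-4 + H\right)$)
$m{\left(x \right)} = -6$ ($m{\left(x \right)} = \frac{\left(0 + 3\right) \left(\frac{x}{x} - 5\right)}{2} = \frac{3 \left(1 - 5\right)}{2} = \frac{3 \left(-4\right)}{2} = \frac{1}{2} \left(-12\right) = -6$)
$f{\left(R,s \right)} = R s$
$\frac{f{\left(1,m{\left(-3 \right)} \right)}}{-10 - 47} + I{\left(-12,1 \right)} = \frac{1 \left(-6\right)}{-10 - 47} - 12 \left(-4 + 1\right) = \frac{1}{-57} \left(-6\right) - -36 = \left(- \frac{1}{57}\right) \left(-6\right) + 36 = \frac{2}{19} + 36 = \frac{686}{19}$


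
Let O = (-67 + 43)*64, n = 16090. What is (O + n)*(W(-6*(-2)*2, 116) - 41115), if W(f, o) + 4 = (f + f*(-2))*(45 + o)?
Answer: -654682582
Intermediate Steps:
W(f, o) = -4 - f*(45 + o) (W(f, o) = -4 + (f + f*(-2))*(45 + o) = -4 + (f - 2*f)*(45 + o) = -4 + (-f)*(45 + o) = -4 - f*(45 + o))
O = -1536 (O = -24*64 = -1536)
(O + n)*(W(-6*(-2)*2, 116) - 41115) = (-1536 + 16090)*((-4 - 45*(-6*(-2))*2 - 1*-6*(-2)*2*116) - 41115) = 14554*((-4 - 540*2 - 1*12*2*116) - 41115) = 14554*((-4 - 45*24 - 1*24*116) - 41115) = 14554*((-4 - 1080 - 2784) - 41115) = 14554*(-3868 - 41115) = 14554*(-44983) = -654682582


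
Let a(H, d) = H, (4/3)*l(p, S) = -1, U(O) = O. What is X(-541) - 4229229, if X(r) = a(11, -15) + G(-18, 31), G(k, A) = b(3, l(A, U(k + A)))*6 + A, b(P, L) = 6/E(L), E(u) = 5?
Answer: -21145899/5 ≈ -4.2292e+6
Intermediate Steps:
l(p, S) = -3/4 (l(p, S) = (3/4)*(-1) = -3/4)
b(P, L) = 6/5
G(k, A) = 36/5 + A (G(k, A) = (6/5)*6 + A = 36/5 + A)
X(r) = 246/5 (X(r) = 11 + (36/5 + 31) = 11 + 191/5 = 246/5)
X(-541) - 4229229 = 246/5 - 4229229 = -21145899/5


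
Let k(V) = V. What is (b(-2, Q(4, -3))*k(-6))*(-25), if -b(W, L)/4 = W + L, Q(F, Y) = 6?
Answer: -2400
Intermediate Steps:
b(W, L) = -4*L - 4*W (b(W, L) = -4*(W + L) = -4*(L + W) = -4*L - 4*W)
(b(-2, Q(4, -3))*k(-6))*(-25) = ((-4*6 - 4*(-2))*(-6))*(-25) = ((-24 + 8)*(-6))*(-25) = -16*(-6)*(-25) = 96*(-25) = -2400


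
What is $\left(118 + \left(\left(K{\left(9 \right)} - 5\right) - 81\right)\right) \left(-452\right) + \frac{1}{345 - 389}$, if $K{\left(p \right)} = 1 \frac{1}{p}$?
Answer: $- \frac{5747641}{396} \approx -14514.0$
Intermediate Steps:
$K{\left(p \right)} = \frac{1}{p}$
$\left(118 + \left(\left(K{\left(9 \right)} - 5\right) - 81\right)\right) \left(-452\right) + \frac{1}{345 - 389} = \left(118 - \left(86 - \frac{1}{9}\right)\right) \left(-452\right) + \frac{1}{345 - 389} = \left(118 + \left(\left(\frac{1}{9} - 5\right) - 81\right)\right) \left(-452\right) + \frac{1}{-44} = \left(118 - \frac{773}{9}\right) \left(-452\right) - \frac{1}{44} = \frac{289}{9} \left(-452\right) - \frac{1}{44} = - \frac{130628}{9} - \frac{1}{44} = - \frac{5747641}{396}$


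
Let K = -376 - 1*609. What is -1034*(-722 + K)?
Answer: 1765038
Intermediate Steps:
K = -985 (K = -376 - 609 = -985)
-1034*(-722 + K) = -1034*(-722 - 985) = -1034*(-1707) = 1765038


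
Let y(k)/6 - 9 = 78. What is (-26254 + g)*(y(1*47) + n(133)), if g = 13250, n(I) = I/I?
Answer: -6801092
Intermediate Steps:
y(k) = 522 (y(k) = 54 + 6*78 = 54 + 468 = 522)
n(I) = 1
(-26254 + g)*(y(1*47) + n(133)) = (-26254 + 13250)*(522 + 1) = -13004*523 = -6801092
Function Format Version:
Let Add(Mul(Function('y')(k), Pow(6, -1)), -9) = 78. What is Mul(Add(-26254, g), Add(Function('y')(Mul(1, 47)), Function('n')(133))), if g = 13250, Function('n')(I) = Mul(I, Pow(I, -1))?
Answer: -6801092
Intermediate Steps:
Function('y')(k) = 522 (Function('y')(k) = Add(54, Mul(6, 78)) = Add(54, 468) = 522)
Function('n')(I) = 1
Mul(Add(-26254, g), Add(Function('y')(Mul(1, 47)), Function('n')(133))) = Mul(Add(-26254, 13250), Add(522, 1)) = Mul(-13004, 523) = -6801092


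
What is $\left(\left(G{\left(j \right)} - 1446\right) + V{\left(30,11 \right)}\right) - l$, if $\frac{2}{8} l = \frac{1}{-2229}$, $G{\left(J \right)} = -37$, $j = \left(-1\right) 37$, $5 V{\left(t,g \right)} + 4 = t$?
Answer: $- \frac{16470061}{11145} \approx -1477.8$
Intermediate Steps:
$V{\left(t,g \right)} = - \frac{4}{5} + \frac{t}{5}$
$j = -37$
$l = - \frac{4}{2229}$ ($l = \frac{4}{-2229} = 4 \left(- \frac{1}{2229}\right) = - \frac{4}{2229} \approx -0.0017945$)
$\left(\left(G{\left(j \right)} - 1446\right) + V{\left(30,11 \right)}\right) - l = \left(\left(-37 - 1446\right) + \left(- \frac{4}{5} + \frac{1}{5} \cdot 30\right)\right) - - \frac{4}{2229} = \left(-1483 + \left(- \frac{4}{5} + 6\right)\right) + \frac{4}{2229} = \left(-1483 + \frac{26}{5}\right) + \frac{4}{2229} = - \frac{7389}{5} + \frac{4}{2229} = - \frac{16470061}{11145}$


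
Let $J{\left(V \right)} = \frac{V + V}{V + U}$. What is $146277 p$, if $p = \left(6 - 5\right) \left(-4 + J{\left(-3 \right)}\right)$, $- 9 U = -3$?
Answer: $- \frac{1023939}{4} \approx -2.5598 \cdot 10^{5}$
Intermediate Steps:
$U = \frac{1}{3}$ ($U = \left(- \frac{1}{9}\right) \left(-3\right) = \frac{1}{3} \approx 0.33333$)
$J{\left(V \right)} = \frac{2 V}{\frac{1}{3} + V}$ ($J{\left(V \right)} = \frac{V + V}{V + \frac{1}{3}} = \frac{2 V}{\frac{1}{3} + V}$)
$p = - \frac{7}{4}$ ($p = \left(6 - 5\right) \left(-4 + 6 \left(-3\right) \frac{1}{1 + 3 \left(-3\right)}\right) = \left(6 - 5\right) \left(-4 + 6 \left(-3\right) \frac{1}{1 - 9}\right) = \left(6 - 5\right) \left(-4 + 6 \left(-3\right) \frac{1}{-8}\right) = 1 \left(-4 + 6 \left(-3\right) \left(- \frac{1}{8}\right)\right) = 1 \left(-4 + \frac{9}{4}\right) = 1 \left(- \frac{7}{4}\right) = - \frac{7}{4} \approx -1.75$)
$146277 p = 146277 \left(- \frac{7}{4}\right) = - \frac{1023939}{4}$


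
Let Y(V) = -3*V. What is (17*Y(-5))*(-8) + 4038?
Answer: 1998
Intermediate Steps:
(17*Y(-5))*(-8) + 4038 = (17*(-3*(-5)))*(-8) + 4038 = (17*15)*(-8) + 4038 = 255*(-8) + 4038 = -2040 + 4038 = 1998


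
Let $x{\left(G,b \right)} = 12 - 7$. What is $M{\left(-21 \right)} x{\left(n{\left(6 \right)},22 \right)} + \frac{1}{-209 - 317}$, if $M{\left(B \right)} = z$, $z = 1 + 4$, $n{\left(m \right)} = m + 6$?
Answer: $\frac{13149}{526} \approx 24.998$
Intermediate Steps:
$n{\left(m \right)} = 6 + m$
$z = 5$
$x{\left(G,b \right)} = 5$
$M{\left(B \right)} = 5$
$M{\left(-21 \right)} x{\left(n{\left(6 \right)},22 \right)} + \frac{1}{-209 - 317} = 5 \cdot 5 + \frac{1}{-209 - 317} = 25 + \frac{1}{-526} = 25 - \frac{1}{526} = \frac{13149}{526}$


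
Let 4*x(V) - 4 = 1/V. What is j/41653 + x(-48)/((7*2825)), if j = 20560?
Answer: 78070163723/158148110400 ≈ 0.49365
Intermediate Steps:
x(V) = 1 + 1/(4*V)
j/41653 + x(-48)/((7*2825)) = 20560/41653 + ((¼ - 48)/(-48))/((7*2825)) = 20560*(1/41653) - 1/48*(-191/4)/19775 = 20560/41653 + (191/192)*(1/19775) = 20560/41653 + 191/3796800 = 78070163723/158148110400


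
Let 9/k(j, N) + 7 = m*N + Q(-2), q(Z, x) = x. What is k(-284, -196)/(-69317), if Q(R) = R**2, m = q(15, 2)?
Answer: 9/27380215 ≈ 3.2870e-7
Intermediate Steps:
m = 2
k(j, N) = 9/(-3 + 2*N) (k(j, N) = 9/(-7 + (2*N + (-2)**2)) = 9/(-7 + (2*N + 4)) = 9/(-7 + (4 + 2*N)) = 9/(-3 + 2*N))
k(-284, -196)/(-69317) = (9/(-3 + 2*(-196)))/(-69317) = (9/(-3 - 392))*(-1/69317) = (9/(-395))*(-1/69317) = (9*(-1/395))*(-1/69317) = -9/395*(-1/69317) = 9/27380215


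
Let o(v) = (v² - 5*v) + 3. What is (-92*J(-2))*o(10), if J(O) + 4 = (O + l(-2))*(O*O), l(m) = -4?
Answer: 136528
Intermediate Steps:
o(v) = 3 + v² - 5*v
J(O) = -4 + O²*(-4 + O) (J(O) = -4 + (O - 4)*(O*O) = -4 + (-4 + O)*O² = -4 + O²*(-4 + O))
(-92*J(-2))*o(10) = (-92*(-4 + (-2)³ - 4*(-2)²))*(3 + 10² - 5*10) = (-92*(-4 - 8 - 4*4))*(3 + 100 - 50) = -92*(-4 - 8 - 16)*53 = -92*(-28)*53 = 2576*53 = 136528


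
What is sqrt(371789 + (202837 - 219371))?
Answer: sqrt(355255) ≈ 596.03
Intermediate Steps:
sqrt(371789 + (202837 - 219371)) = sqrt(371789 - 16534) = sqrt(355255)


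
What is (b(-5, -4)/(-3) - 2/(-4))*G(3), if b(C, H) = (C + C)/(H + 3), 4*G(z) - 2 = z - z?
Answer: -17/12 ≈ -1.4167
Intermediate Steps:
G(z) = ½ (G(z) = ½ + (z - z)/4 = ½ + (¼)*0 = ½ + 0 = ½)
b(C, H) = 2*C/(3 + H) (b(C, H) = (2*C)/(3 + H) = 2*C/(3 + H))
(b(-5, -4)/(-3) - 2/(-4))*G(3) = ((2*(-5)/(3 - 4))/(-3) - 2/(-4))*(½) = ((2*(-5)/(-1))*(-⅓) - 2*(-¼))*(½) = ((2*(-5)*(-1))*(-⅓) + ½)*(½) = (10*(-⅓) + ½)*(½) = (-10/3 + ½)*(½) = -17/6*½ = -17/12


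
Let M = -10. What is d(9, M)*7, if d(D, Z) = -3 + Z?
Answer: -91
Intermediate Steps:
d(9, M)*7 = (-3 - 10)*7 = -13*7 = -91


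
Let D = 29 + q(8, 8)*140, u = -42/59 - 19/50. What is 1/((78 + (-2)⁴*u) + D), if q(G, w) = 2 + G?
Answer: 1475/2197057 ≈ 0.00067135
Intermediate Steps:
u = -3221/2950 (u = -42*1/59 - 19*1/50 = -42/59 - 19/50 = -3221/2950 ≈ -1.0919)
D = 1429 (D = 29 + (2 + 8)*140 = 29 + 10*140 = 29 + 1400 = 1429)
1/((78 + (-2)⁴*u) + D) = 1/((78 + (-2)⁴*(-3221/2950)) + 1429) = 1/((78 + 16*(-3221/2950)) + 1429) = 1/((78 - 25768/1475) + 1429) = 1/(89282/1475 + 1429) = 1/(2197057/1475) = 1475/2197057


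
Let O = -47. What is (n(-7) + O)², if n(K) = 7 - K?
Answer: 1089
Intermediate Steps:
(n(-7) + O)² = ((7 - 1*(-7)) - 47)² = ((7 + 7) - 47)² = (14 - 47)² = (-33)² = 1089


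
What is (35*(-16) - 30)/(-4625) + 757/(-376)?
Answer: -655857/347800 ≈ -1.8857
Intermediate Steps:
(35*(-16) - 30)/(-4625) + 757/(-376) = (-560 - 30)*(-1/4625) + 757*(-1/376) = -590*(-1/4625) - 757/376 = 118/925 - 757/376 = -655857/347800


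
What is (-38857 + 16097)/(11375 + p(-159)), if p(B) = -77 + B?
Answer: -22760/11139 ≈ -2.0433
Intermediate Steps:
(-38857 + 16097)/(11375 + p(-159)) = (-38857 + 16097)/(11375 + (-77 - 159)) = -22760/(11375 - 236) = -22760/11139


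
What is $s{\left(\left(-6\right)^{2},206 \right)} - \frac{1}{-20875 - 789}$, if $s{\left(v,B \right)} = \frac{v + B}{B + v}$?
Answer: $\frac{21665}{21664} \approx 1.0$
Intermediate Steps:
$s{\left(v,B \right)} = 1$ ($s{\left(v,B \right)} = \frac{B + v}{B + v} = 1$)
$s{\left(\left(-6\right)^{2},206 \right)} - \frac{1}{-20875 - 789} = 1 - \frac{1}{-20875 - 789} = 1 - \frac{1}{-21664} = 1 - - \frac{1}{21664} = 1 + \frac{1}{21664} = \frac{21665}{21664}$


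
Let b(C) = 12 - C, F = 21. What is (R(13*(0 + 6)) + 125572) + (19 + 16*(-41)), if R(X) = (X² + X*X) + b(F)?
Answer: 137094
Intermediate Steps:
R(X) = -9 + 2*X² (R(X) = (X² + X*X) + (12 - 1*21) = (X² + X²) + (12 - 21) = 2*X² - 9 = -9 + 2*X²)
(R(13*(0 + 6)) + 125572) + (19 + 16*(-41)) = ((-9 + 2*(13*(0 + 6))²) + 125572) + (19 + 16*(-41)) = ((-9 + 2*(13*6)²) + 125572) + (19 - 656) = ((-9 + 2*78²) + 125572) - 637 = ((-9 + 2*6084) + 125572) - 637 = ((-9 + 12168) + 125572) - 637 = (12159 + 125572) - 637 = 137731 - 637 = 137094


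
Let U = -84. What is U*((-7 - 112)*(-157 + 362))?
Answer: 2049180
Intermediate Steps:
U*((-7 - 112)*(-157 + 362)) = -84*(-7 - 112)*(-157 + 362) = -(-9996)*205 = -84*(-24395) = 2049180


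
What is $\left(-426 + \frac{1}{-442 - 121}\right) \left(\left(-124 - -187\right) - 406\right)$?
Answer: $\frac{82264777}{563} \approx 1.4612 \cdot 10^{5}$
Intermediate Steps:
$\left(-426 + \frac{1}{-442 - 121}\right) \left(\left(-124 - -187\right) - 406\right) = \left(-426 + \frac{1}{-563}\right) \left(\left(-124 + 187\right) - 406\right) = \left(-426 - \frac{1}{563}\right) \left(63 - 406\right) = \left(- \frac{239839}{563}\right) \left(-343\right) = \frac{82264777}{563}$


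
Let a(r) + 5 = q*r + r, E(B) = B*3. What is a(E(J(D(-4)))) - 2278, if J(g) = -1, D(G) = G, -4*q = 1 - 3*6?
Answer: -9195/4 ≈ -2298.8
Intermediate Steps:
q = 17/4 (q = -(1 - 3*6)/4 = -(1 - 18)/4 = -1/4*(-17) = 17/4 ≈ 4.2500)
E(B) = 3*B
a(r) = -5 + 21*r/4 (a(r) = -5 + (17*r/4 + r) = -5 + 21*r/4)
a(E(J(D(-4)))) - 2278 = (-5 + 21*(3*(-1))/4) - 2278 = (-5 + (21/4)*(-3)) - 2278 = (-5 - 63/4) - 2278 = -83/4 - 2278 = -9195/4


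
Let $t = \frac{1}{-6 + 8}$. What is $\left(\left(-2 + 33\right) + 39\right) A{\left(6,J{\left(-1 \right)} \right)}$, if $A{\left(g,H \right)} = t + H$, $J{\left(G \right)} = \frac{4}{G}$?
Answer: $-245$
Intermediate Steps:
$t = \frac{1}{2} \approx 0.5$
$A{\left(g,H \right)} = \frac{1}{2} + H$
$\left(\left(-2 + 33\right) + 39\right) A{\left(6,J{\left(-1 \right)} \right)} = \left(\left(-2 + 33\right) + 39\right) \left(\frac{1}{2} + \frac{4}{-1}\right) = \left(31 + 39\right) \left(\frac{1}{2} + 4 \left(-1\right)\right) = 70 \left(\frac{1}{2} - 4\right) = 70 \left(- \frac{7}{2}\right) = -245$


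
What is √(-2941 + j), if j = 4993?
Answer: 6*√57 ≈ 45.299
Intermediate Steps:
√(-2941 + j) = √(-2941 + 4993) = √2052 = 6*√57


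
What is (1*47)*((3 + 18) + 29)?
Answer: 2350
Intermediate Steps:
(1*47)*((3 + 18) + 29) = 47*(21 + 29) = 47*50 = 2350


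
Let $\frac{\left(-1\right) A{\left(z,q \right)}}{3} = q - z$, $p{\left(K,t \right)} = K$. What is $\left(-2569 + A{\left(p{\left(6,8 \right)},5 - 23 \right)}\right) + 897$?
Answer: $-1600$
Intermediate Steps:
$A{\left(z,q \right)} = - 3 q + 3 z$ ($A{\left(z,q \right)} = - 3 \left(q - z\right) = - 3 q + 3 z$)
$\left(-2569 + A{\left(p{\left(6,8 \right)},5 - 23 \right)}\right) + 897 = \left(-2569 - \left(-18 + 3 \left(5 - 23\right)\right)\right) + 897 = \left(-2569 + \left(\left(-3\right) \left(-18\right) + 18\right)\right) + 897 = \left(-2569 + \left(54 + 18\right)\right) + 897 = \left(-2569 + 72\right) + 897 = -2497 + 897 = -1600$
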